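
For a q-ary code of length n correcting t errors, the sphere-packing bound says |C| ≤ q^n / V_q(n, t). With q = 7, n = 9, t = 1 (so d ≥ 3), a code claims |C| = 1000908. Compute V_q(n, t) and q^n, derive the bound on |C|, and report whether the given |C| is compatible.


V_q(n, t) = 55, q^n = 40353607, Hamming bound = 733701, |C| = 1000908 > bound (violated).

Step 1: Compute V_q(n, t) = Σ_{j=0}^1 C(n, j) (q−1)^j.
  j = 0: C(9,0)·(6)^0 = 1·1 = 1.
  j = 1: C(9,1)·(6)^1 = 9·6 = 54.
  V_q(n, t) = 1 + 54 = 55.
Step 2: q^n = 7^9 = 40353607.
Step 3: Hamming bound ⌊q^n / V_q(n,t)⌋ = ⌊40353607/55⌋ = 733701.
Step 4: Compare |C| = 1000908 to 733701: violated.
The claimed |C| lies above the Hamming bound, so no 7-ary code of length 9 with d ≥ 3 can have 1000908 codewords.


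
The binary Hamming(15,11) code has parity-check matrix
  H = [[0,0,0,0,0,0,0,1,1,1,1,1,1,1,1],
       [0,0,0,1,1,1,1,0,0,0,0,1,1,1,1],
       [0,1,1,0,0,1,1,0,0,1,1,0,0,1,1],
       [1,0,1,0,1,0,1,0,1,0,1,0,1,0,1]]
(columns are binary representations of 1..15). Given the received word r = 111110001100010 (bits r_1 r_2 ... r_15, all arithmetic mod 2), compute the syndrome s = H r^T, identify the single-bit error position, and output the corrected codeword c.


s = (1, 1, 0, 0)^T, error position = 12, corrected codeword c = 111110001101010

Compute s = H r^T mod 2 one row at a time:
  s_1 = 0 + 1 + 1 + 0 + 0 + 0 + 1 + 0 = 3 ≡ 1 (mod 2).
  s_2 = 1 + 1 + 0 + 0 + 0 + 0 + 1 + 0 = 3 ≡ 1 (mod 2).
  s_3 = 1 + 1 + 0 + 0 + 1 + 0 + 1 + 0 = 4 ≡ 0 (mod 2).
  s_4 = 1 + 1 + 1 + 0 + 1 + 0 + 0 + 0 = 4 ≡ 0 (mod 2).
s = (1, 1, 0, 0)^T — this equals column 12 of H (binary 1100), so error is at position 12.
Correct: flip bit 12 of r = 111110001100010 to get c = 111110001101010.


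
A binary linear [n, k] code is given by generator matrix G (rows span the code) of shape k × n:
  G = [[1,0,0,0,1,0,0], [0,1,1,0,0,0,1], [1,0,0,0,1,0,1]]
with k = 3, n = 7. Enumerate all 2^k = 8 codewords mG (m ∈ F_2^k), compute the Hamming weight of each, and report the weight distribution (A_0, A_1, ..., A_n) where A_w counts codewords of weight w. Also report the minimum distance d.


Weight distribution: A_0 = 1, A_1 = 1, A_2 = 2, A_3 = 2, A_4 = 1, A_5 = 1. Minimum distance d = 1.

Enumerate all 2^3 = 8 messages m ∈ F_2^3.
For each, compute codeword c = mG in F_2^7, then tally its weight.
  m = 000 → c = 0000000, weight = 0.
  m = 100 → c = 1000100, weight = 2.
  m = 010 → c = 0110001, weight = 3.
  m = 110 → c = 1110101, weight = 5.
  m = 001 → c = 1000101, weight = 3.
  m = 101 → c = 0000001, weight = 1.
  m = 011 → c = 1110100, weight = 4.
  m = 111 → c = 0110000, weight = 2.
Tally weights:
  weight 0: 1 codewords.
  weight 1: 1 codewords.
  weight 2: 2 codewords.
  weight 3: 2 codewords.
  weight 4: 1 codewords.
  weight 5: 1 codewords.
Minimum distance d = smallest w > 0 with A_w > 0 = 1.
Sanity: Σ A_w = 8 = 2^3 = 8 ✓.


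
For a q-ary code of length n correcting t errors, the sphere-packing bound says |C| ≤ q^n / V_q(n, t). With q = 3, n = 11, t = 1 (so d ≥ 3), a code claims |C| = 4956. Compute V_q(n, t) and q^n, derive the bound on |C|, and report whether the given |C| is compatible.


V_q(n, t) = 23, q^n = 177147, Hamming bound = 7702, |C| = 4956 ≤ bound (satisfied).

Step 1: Compute V_q(n, t) = Σ_{j=0}^1 C(n, j) (q−1)^j.
  j = 0: C(11,0)·(2)^0 = 1·1 = 1.
  j = 1: C(11,1)·(2)^1 = 11·2 = 22.
  V_q(n, t) = 1 + 22 = 23.
Step 2: q^n = 3^11 = 177147.
Step 3: Hamming bound ⌊q^n / V_q(n,t)⌋ = ⌊177147/23⌋ = 7702.
Step 4: Compare |C| = 4956 to 7702: satisfied.
The claimed |C| lies below the Hamming bound.


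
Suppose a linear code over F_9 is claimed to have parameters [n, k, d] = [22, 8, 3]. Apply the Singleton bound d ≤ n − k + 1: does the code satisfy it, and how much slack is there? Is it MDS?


Singleton RHS = n − k + 1 = 15, slack = 12, bound satisfied, not MDS.

Singleton bound: d ≤ n − k + 1.
Here n = 22, k = 8, so n − k + 1 = 15.
Given d = 3, check d ≤ 15: YES.
Slack = (n − k + 1) − d = 12.
The code is NOT MDS (slack = 12 > 0).
Description: the claimed parameters are [22, 8, 3]_9; such a code would be non-MDS.


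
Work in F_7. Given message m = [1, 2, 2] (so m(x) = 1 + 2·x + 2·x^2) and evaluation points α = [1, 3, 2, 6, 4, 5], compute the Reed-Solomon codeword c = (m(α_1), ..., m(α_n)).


c = [5, 4, 6, 1, 6, 5]

Message polynomial: m(x) = 1 + 2·x + 2·x^2 (mod 7).
For each evaluation point α_i, compute m(α_i) mod 7:
  α_1 = 1: Horner steps 2 → 4 → 5, so m(1) = 5.
  α_2 = 3: Horner steps 2 → 1 → 4, so m(3) = 4.
  α_3 = 2: Horner steps 2 → 6 → 6, so m(2) = 6.
  α_4 = 6: Horner steps 2 → 0 → 1, so m(6) = 1.
  α_5 = 4: Horner steps 2 → 3 → 6, so m(4) = 6.
  α_6 = 5: Horner steps 2 → 5 → 5, so m(5) = 5.
Codeword c = [5, 4, 6, 1, 6, 5] ∈ F_7^6.


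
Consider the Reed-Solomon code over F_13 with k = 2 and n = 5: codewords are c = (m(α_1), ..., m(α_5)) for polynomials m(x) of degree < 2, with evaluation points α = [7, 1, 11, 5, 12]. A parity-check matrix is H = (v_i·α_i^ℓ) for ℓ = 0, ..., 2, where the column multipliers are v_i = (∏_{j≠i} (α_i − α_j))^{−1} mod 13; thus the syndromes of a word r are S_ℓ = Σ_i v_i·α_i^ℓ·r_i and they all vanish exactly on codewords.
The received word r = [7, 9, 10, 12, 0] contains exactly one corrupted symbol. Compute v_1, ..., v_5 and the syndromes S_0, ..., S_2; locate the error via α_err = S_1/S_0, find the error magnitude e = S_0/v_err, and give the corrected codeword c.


S = (8, 5, 8), error at position 5, error magnitude e = 12, c = [7, 9, 10, 12, 1].

Step 1: column multipliers v_i = (∏_{j≠i}(α_i − α_j))^{−1} mod 13.
  i = 1 (α = 7): (7−1)(7−11)(7−5)(7−12) = 6·(−4)·2·(−5) = 240 ≡ 6, so v_1 = 6^{−1} = 11 (mod 13).
  i = 2 (α = 1): (1−7)(1−11)(1−5)(1−12) = (−6)·(−10)·(−4)·(−11) = 2640 ≡ 1, so v_2 = 1^{−1} = 1 (mod 13).
  i = 3 (α = 11): (11−7)(11−1)(11−5)(11−12) = 4·10·6·(−1) = −240 ≡ 7, so v_3 = 7^{−1} = 2 (mod 13).
  i = 4 (α = 5): (5−7)(5−1)(5−11)(5−12) = (−2)·4·(−6)·(−7) = −336 ≡ 2, so v_4 = 2^{−1} = 7 (mod 13).
  i = 5 (α = 12): (12−7)(12−1)(12−11)(12−5) = 5·11·1·7 = 385 ≡ 8, so v_5 = 8^{−1} = 5 (mod 13).
  v = [11, 1, 2, 7, 5].
Step 2: syndromes of r = [7, 9, 10, 12, 0] (all sums mod 13).
  S_0 = Σ v_i r_i = 11·7 + 1·9 + 2·10 + 7·12 + 5·0 = 190 ≡ 8.
  S_1 = Σ v_i α_i r_i = 11·7·7 + 1·1·9 + 2·11·10 + 7·5·12 + 5·12·0 = 1188 ≡ 5.
  α_i^2 mod 13 = [10, 1, 4, 12, 1].
  S_2 = Σ v_i α_i^2 r_i = 11·10·7 + 1·1·9 + 2·4·10 + 7·12·12 + 5·1·0 = 1867 ≡ 8.
  S = (8, 5, 8) ≠ 0, so r is not a codeword (an error is present).
Step 3: locate the error. For a single error e at position i, S_ℓ = v_i·e·α_i^ℓ, so α_err = S_1/S_0.
  S_0^{−1} = 8^{−1} = 5 (mod 13), so α_err = 5·5 = 25 ≡ 12 = α_5. Error position i = 5.
  Consistency check: S_2/S_1 = 8·8 = 64 ≡ 12 = α_err ✓ (single-error assumption holds).
Step 4: error magnitude e = S_0/v_5 = S_0·∏_{j≠5}(α_5 − α_j) = 8·8 = 64 ≡ 12 (mod 13).
Step 5: correct position 5: c_5 = r_5 − e = 0 − 12 ≡ 1 (mod 13). Hence c = [7, 9, 10, 12, 1].
  Check: interpolating c through the α_i gives m(x) = 5 + 4·x (degree < 2) with m(α_i) = c_i for every i, so c is indeed a codeword.


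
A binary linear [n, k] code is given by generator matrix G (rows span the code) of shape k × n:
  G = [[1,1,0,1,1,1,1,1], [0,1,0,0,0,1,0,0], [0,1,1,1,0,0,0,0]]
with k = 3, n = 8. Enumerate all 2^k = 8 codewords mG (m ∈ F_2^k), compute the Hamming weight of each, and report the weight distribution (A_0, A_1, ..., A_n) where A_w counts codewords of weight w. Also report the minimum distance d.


Weight distribution: A_0 = 1, A_2 = 1, A_3 = 2, A_5 = 1, A_6 = 2, A_7 = 1. Minimum distance d = 2.

Enumerate all 2^3 = 8 messages m ∈ F_2^3.
For each, compute codeword c = mG in F_2^8, then tally its weight.
  m = 000 → c = 00000000, weight = 0.
  m = 100 → c = 11011111, weight = 7.
  m = 010 → c = 01000100, weight = 2.
  m = 110 → c = 10011011, weight = 5.
  m = 001 → c = 01110000, weight = 3.
  m = 101 → c = 10101111, weight = 6.
  m = 011 → c = 00110100, weight = 3.
  m = 111 → c = 11101011, weight = 6.
Tally weights:
  weight 0: 1 codewords.
  weight 2: 1 codewords.
  weight 3: 2 codewords.
  weight 5: 1 codewords.
  weight 6: 2 codewords.
  weight 7: 1 codewords.
Minimum distance d = smallest w > 0 with A_w > 0 = 2.
Sanity: Σ A_w = 8 = 2^3 = 8 ✓.


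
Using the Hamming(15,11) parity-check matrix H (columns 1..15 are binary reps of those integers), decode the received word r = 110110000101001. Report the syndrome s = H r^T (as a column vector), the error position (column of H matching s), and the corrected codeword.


s = (1, 0, 1, 1)^T, error position = 11, corrected codeword c = 110110000111001

Compute s = H r^T mod 2 one row at a time:
  s_1 = 0 + 0 + 1 + 0 + 1 + 0 + 0 + 1 = 3 ≡ 1 (mod 2).
  s_2 = 1 + 1 + 0 + 0 + 1 + 0 + 0 + 1 = 4 ≡ 0 (mod 2).
  s_3 = 1 + 0 + 0 + 0 + 1 + 0 + 0 + 1 = 3 ≡ 1 (mod 2).
  s_4 = 1 + 0 + 1 + 0 + 0 + 0 + 0 + 1 = 3 ≡ 1 (mod 2).
s = (1, 0, 1, 1)^T — this equals column 11 of H (binary 1011), so error is at position 11.
Correct: flip bit 11 of r = 110110000101001 to get c = 110110000111001.


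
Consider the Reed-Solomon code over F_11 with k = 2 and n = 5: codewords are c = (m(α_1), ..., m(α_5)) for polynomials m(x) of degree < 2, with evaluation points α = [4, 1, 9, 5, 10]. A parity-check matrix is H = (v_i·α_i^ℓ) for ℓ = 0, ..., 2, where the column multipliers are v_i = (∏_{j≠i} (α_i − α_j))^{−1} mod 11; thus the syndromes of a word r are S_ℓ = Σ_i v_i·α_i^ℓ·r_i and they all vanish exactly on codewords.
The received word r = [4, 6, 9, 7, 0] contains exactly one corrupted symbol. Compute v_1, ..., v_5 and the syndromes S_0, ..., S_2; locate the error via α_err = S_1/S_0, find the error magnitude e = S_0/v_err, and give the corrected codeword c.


S = (9, 4, 3), error at position 3, error magnitude e = 1, c = [4, 6, 8, 7, 0].

Step 1: column multipliers v_i = (∏_{j≠i}(α_i − α_j))^{−1} mod 11.
  i = 1 (α = 4): (4−1)(4−9)(4−5)(4−10) = 3·(−5)·(−1)·(−6) = −90 ≡ 9, so v_1 = 9^{−1} = 5 (mod 11).
  i = 2 (α = 1): (1−4)(1−9)(1−5)(1−10) = (−3)·(−8)·(−4)·(−9) = 864 ≡ 6, so v_2 = 6^{−1} = 2 (mod 11).
  i = 3 (α = 9): (9−4)(9−1)(9−5)(9−10) = 5·8·4·(−1) = −160 ≡ 5, so v_3 = 5^{−1} = 9 (mod 11).
  i = 4 (α = 5): (5−4)(5−1)(5−9)(5−10) = 1·4·(−4)·(−5) = 80 ≡ 3, so v_4 = 3^{−1} = 4 (mod 11).
  i = 5 (α = 10): (10−4)(10−1)(10−9)(10−5) = 6·9·1·5 = 270 ≡ 6, so v_5 = 6^{−1} = 2 (mod 11).
  v = [5, 2, 9, 4, 2].
Step 2: syndromes of r = [4, 6, 9, 7, 0] (all sums mod 11).
  S_0 = Σ v_i r_i = 5·4 + 2·6 + 9·9 + 4·7 + 2·0 = 141 ≡ 9.
  S_1 = Σ v_i α_i r_i = 5·4·4 + 2·1·6 + 9·9·9 + 4·5·7 + 2·10·0 = 961 ≡ 4.
  α_i^2 mod 11 = [5, 1, 4, 3, 1].
  S_2 = Σ v_i α_i^2 r_i = 5·5·4 + 2·1·6 + 9·4·9 + 4·3·7 + 2·1·0 = 520 ≡ 3.
  S = (9, 4, 3) ≠ 0, so r is not a codeword (an error is present).
Step 3: locate the error. For a single error e at position i, S_ℓ = v_i·e·α_i^ℓ, so α_err = S_1/S_0.
  S_0^{−1} = 9^{−1} = 5 (mod 11), so α_err = 4·5 = 20 ≡ 9 = α_3. Error position i = 3.
  Consistency check: S_2/S_1 = 3·3 = 9 ≡ 9 = α_err ✓ (single-error assumption holds).
Step 4: error magnitude e = S_0/v_3 = S_0·∏_{j≠3}(α_3 − α_j) = 9·5 = 45 ≡ 1 (mod 11).
Step 5: correct position 3: c_3 = r_3 − e = 9 − 1 ≡ 8 (mod 11). Hence c = [4, 6, 8, 7, 0].
  Check: interpolating c through the α_i gives m(x) = 3 + 3·x (degree < 2) with m(α_i) = c_i for every i, so c is indeed a codeword.


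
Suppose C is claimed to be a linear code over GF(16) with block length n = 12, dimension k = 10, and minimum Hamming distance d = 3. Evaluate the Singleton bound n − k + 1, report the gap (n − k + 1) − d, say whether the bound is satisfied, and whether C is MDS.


Singleton RHS = n − k + 1 = 3, slack = 0, bound satisfied, MDS.

Singleton bound: d ≤ n − k + 1.
Here n = 12, k = 10, so n − k + 1 = 3.
Given d = 3, check d ≤ 3: YES.
Slack = (n − k + 1) − d = 0.
The code is MDS (slack = 0).
Description: the claimed parameters are [12, 10, 3]_16; such a code would be MDS (meets Singleton bound).


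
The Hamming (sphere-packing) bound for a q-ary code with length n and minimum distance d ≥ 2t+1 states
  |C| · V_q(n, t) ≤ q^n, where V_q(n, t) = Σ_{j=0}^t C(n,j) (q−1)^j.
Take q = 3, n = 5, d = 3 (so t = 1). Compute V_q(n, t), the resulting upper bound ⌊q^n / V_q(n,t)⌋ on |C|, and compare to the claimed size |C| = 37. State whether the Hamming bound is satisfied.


V_q(n, t) = 11, q^n = 243, Hamming bound = 22, |C| = 37 > bound (violated).

Step 1: Compute V_q(n, t) = Σ_{j=0}^1 C(n, j) (q−1)^j.
  j = 0: C(5,0)·(2)^0 = 1·1 = 1.
  j = 1: C(5,1)·(2)^1 = 5·2 = 10.
  V_q(n, t) = 1 + 10 = 11.
Step 2: q^n = 3^5 = 243.
Step 3: Hamming bound ⌊q^n / V_q(n,t)⌋ = ⌊243/11⌋ = 22.
Step 4: Compare |C| = 37 to 22: violated.
The claimed |C| lies above the Hamming bound, so no 3-ary code of length 5 with d ≥ 3 can have 37 codewords.


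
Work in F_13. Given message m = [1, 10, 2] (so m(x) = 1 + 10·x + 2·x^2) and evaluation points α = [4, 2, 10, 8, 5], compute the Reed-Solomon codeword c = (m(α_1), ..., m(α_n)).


c = [8, 3, 2, 1, 10]

Message polynomial: m(x) = 1 + 10·x + 2·x^2 (mod 13).
For each evaluation point α_i, compute m(α_i) mod 13:
  α_1 = 4: Horner steps 2 → 5 → 8, so m(4) = 8.
  α_2 = 2: Horner steps 2 → 1 → 3, so m(2) = 3.
  α_3 = 10: Horner steps 2 → 4 → 2, so m(10) = 2.
  α_4 = 8: Horner steps 2 → 0 → 1, so m(8) = 1.
  α_5 = 5: Horner steps 2 → 7 → 10, so m(5) = 10.
Codeword c = [8, 3, 2, 1, 10] ∈ F_13^5.


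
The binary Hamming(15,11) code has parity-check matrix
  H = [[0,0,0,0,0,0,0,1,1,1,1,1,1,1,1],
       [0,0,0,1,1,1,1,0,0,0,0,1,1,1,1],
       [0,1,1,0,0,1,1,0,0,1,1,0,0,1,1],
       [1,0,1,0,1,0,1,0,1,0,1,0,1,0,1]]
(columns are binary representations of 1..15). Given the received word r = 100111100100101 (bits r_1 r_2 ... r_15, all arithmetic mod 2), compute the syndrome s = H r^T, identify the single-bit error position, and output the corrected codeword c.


s = (1, 0, 0, 1)^T, error position = 9, corrected codeword c = 100111101100101

Compute s = H r^T mod 2 one row at a time:
  s_1 = 0 + 0 + 1 + 0 + 0 + 1 + 0 + 1 = 3 ≡ 1 (mod 2).
  s_2 = 1 + 1 + 1 + 1 + 0 + 1 + 0 + 1 = 6 ≡ 0 (mod 2).
  s_3 = 0 + 0 + 1 + 1 + 1 + 0 + 0 + 1 = 4 ≡ 0 (mod 2).
  s_4 = 1 + 0 + 1 + 1 + 0 + 0 + 1 + 1 = 5 ≡ 1 (mod 2).
s = (1, 0, 0, 1)^T — this equals column 9 of H (binary 1001), so error is at position 9.
Correct: flip bit 9 of r = 100111100100101 to get c = 100111101100101.


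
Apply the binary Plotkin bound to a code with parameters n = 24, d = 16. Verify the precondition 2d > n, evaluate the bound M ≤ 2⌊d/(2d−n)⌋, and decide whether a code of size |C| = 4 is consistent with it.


Plotkin bound M ≤ 4; given |C| = 4 ≤ bound (satisfied).

Check applicability: 2d = 32, n = 24.
2d − n = 8 > 0, so Plotkin applies.
Compute d/(2d−n) = 16/8 ≈ 2.0000.
⌊d/(2d−n)⌋ = 2.
Plotkin bound: M ≤ 2·2 = 4.
Given |C| = 4, check: satisfied.
This |C| is at the Plotkin bound.


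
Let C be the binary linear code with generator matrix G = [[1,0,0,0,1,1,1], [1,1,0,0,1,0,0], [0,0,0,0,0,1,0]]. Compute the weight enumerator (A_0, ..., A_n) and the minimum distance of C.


Weight distribution: A_0 = 1, A_1 = 1, A_2 = 1, A_3 = 3, A_4 = 2. Minimum distance d = 1.

Enumerate all 2^3 = 8 messages m ∈ F_2^3.
For each, compute codeword c = mG in F_2^7, then tally its weight.
  m = 000 → c = 0000000, weight = 0.
  m = 100 → c = 1000111, weight = 4.
  m = 010 → c = 1100100, weight = 3.
  m = 110 → c = 0100011, weight = 3.
  m = 001 → c = 0000010, weight = 1.
  m = 101 → c = 1000101, weight = 3.
  m = 011 → c = 1100110, weight = 4.
  m = 111 → c = 0100001, weight = 2.
Tally weights:
  weight 0: 1 codewords.
  weight 1: 1 codewords.
  weight 2: 1 codewords.
  weight 3: 3 codewords.
  weight 4: 2 codewords.
Minimum distance d = smallest w > 0 with A_w > 0 = 1.
Sanity: Σ A_w = 8 = 2^3 = 8 ✓.


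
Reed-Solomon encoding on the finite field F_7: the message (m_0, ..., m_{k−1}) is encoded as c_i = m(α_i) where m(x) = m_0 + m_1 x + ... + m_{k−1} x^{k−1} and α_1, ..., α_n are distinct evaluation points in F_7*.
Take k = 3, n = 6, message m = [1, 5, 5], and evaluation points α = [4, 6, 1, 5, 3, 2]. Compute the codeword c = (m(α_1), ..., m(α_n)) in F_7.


c = [3, 1, 4, 4, 5, 3]

Message polynomial: m(x) = 1 + 5·x + 5·x^2 (mod 7).
For each evaluation point α_i, compute m(α_i) mod 7:
  α_1 = 4: Horner steps 5 → 4 → 3, so m(4) = 3.
  α_2 = 6: Horner steps 5 → 0 → 1, so m(6) = 1.
  α_3 = 1: Horner steps 5 → 3 → 4, so m(1) = 4.
  α_4 = 5: Horner steps 5 → 2 → 4, so m(5) = 4.
  α_5 = 3: Horner steps 5 → 6 → 5, so m(3) = 5.
  α_6 = 2: Horner steps 5 → 1 → 3, so m(2) = 3.
Codeword c = [3, 1, 4, 4, 5, 3] ∈ F_7^6.


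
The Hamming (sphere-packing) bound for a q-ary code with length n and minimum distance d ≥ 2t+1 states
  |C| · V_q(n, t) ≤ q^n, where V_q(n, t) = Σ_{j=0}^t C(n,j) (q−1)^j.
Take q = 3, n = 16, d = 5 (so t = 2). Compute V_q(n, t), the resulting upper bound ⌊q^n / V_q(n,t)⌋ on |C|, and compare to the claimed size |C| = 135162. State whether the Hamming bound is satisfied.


V_q(n, t) = 513, q^n = 43046721, Hamming bound = 83911, |C| = 135162 > bound (violated).

Step 1: Compute V_q(n, t) = Σ_{j=0}^2 C(n, j) (q−1)^j.
  j = 0: C(16,0)·(2)^0 = 1·1 = 1.
  j = 1: C(16,1)·(2)^1 = 16·2 = 32.
  j = 2: C(16,2)·(2)^2 = 120·4 = 480.
  V_q(n, t) = 1 + 32 + 480 = 513.
Step 2: q^n = 3^16 = 43046721.
Step 3: Hamming bound ⌊q^n / V_q(n,t)⌋ = ⌊43046721/513⌋ = 83911.
Step 4: Compare |C| = 135162 to 83911: violated.
The claimed |C| lies above the Hamming bound, so no 3-ary code of length 16 with d ≥ 5 can have 135162 codewords.


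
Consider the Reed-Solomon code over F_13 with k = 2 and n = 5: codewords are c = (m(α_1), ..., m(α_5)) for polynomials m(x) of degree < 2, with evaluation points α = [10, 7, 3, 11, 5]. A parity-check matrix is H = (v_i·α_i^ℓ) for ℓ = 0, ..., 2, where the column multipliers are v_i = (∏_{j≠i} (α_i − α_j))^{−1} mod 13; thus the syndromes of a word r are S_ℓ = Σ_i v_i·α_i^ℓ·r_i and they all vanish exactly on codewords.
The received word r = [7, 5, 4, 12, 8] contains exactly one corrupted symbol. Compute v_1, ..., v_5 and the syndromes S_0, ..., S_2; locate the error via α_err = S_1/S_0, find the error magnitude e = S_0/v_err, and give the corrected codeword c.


S = (1, 3, 9), error at position 3, error magnitude e = 6, c = [7, 5, 11, 12, 8].

Step 1: column multipliers v_i = (∏_{j≠i}(α_i − α_j))^{−1} mod 13.
  i = 1 (α = 10): (10−7)(10−3)(10−11)(10−5) = 3·7·(−1)·5 = −105 ≡ 12, so v_1 = 12^{−1} = 12 (mod 13).
  i = 2 (α = 7): (7−10)(7−3)(7−11)(7−5) = (−3)·4·(−4)·2 = 96 ≡ 5, so v_2 = 5^{−1} = 8 (mod 13).
  i = 3 (α = 3): (3−10)(3−7)(3−11)(3−5) = (−7)·(−4)·(−8)·(−2) = 448 ≡ 6, so v_3 = 6^{−1} = 11 (mod 13).
  i = 4 (α = 11): (11−10)(11−7)(11−3)(11−5) = 1·4·8·6 = 192 ≡ 10, so v_4 = 10^{−1} = 4 (mod 13).
  i = 5 (α = 5): (5−10)(5−7)(5−3)(5−11) = (−5)·(−2)·2·(−6) = −120 ≡ 10, so v_5 = 10^{−1} = 4 (mod 13).
  v = [12, 8, 11, 4, 4].
Step 2: syndromes of r = [7, 5, 4, 12, 8] (all sums mod 13).
  S_0 = Σ v_i r_i = 12·7 + 8·5 + 11·4 + 4·12 + 4·8 = 248 ≡ 1.
  S_1 = Σ v_i α_i r_i = 12·10·7 + 8·7·5 + 11·3·4 + 4·11·12 + 4·5·8 = 1940 ≡ 3.
  α_i^2 mod 13 = [9, 10, 9, 4, 12].
  S_2 = Σ v_i α_i^2 r_i = 12·9·7 + 8·10·5 + 11·9·4 + 4·4·12 + 4·12·8 = 2128 ≡ 9.
  S = (1, 3, 9) ≠ 0, so r is not a codeword (an error is present).
Step 3: locate the error. For a single error e at position i, S_ℓ = v_i·e·α_i^ℓ, so α_err = S_1/S_0.
  S_0^{−1} = 1^{−1} = 1 (mod 13), so α_err = 3·1 = 3 ≡ 3 = α_3. Error position i = 3.
  Consistency check: S_2/S_1 = 9·9 = 81 ≡ 3 = α_err ✓ (single-error assumption holds).
Step 4: error magnitude e = S_0/v_3 = S_0·∏_{j≠3}(α_3 − α_j) = 1·6 = 6 ≡ 6 (mod 13).
Step 5: correct position 3: c_3 = r_3 − e = 4 − 6 ≡ 11 (mod 13). Hence c = [7, 5, 11, 12, 8].
  Check: interpolating c through the α_i gives m(x) = 9 + 5·x (degree < 2) with m(α_i) = c_i for every i, so c is indeed a codeword.


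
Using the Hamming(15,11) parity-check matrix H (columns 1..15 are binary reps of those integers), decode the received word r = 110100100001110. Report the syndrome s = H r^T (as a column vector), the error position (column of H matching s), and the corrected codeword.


s = (1, 1, 1, 1)^T, error position = 15, corrected codeword c = 110100100001111

Compute s = H r^T mod 2 one row at a time:
  s_1 = 0 + 0 + 0 + 0 + 1 + 1 + 1 + 0 = 3 ≡ 1 (mod 2).
  s_2 = 1 + 0 + 0 + 1 + 1 + 1 + 1 + 0 = 5 ≡ 1 (mod 2).
  s_3 = 1 + 0 + 0 + 1 + 0 + 0 + 1 + 0 = 3 ≡ 1 (mod 2).
  s_4 = 1 + 0 + 0 + 1 + 0 + 0 + 1 + 0 = 3 ≡ 1 (mod 2).
s = (1, 1, 1, 1)^T — this equals column 15 of H (binary 1111), so error is at position 15.
Correct: flip bit 15 of r = 110100100001110 to get c = 110100100001111.


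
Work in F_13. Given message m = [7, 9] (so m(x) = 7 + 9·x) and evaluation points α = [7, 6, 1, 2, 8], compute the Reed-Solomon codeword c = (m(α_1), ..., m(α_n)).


c = [5, 9, 3, 12, 1]

Message polynomial: m(x) = 7 + 9·x (mod 13).
For each evaluation point α_i, compute m(α_i) mod 13:
  α_1 = 7: Horner steps 9 → 5, so m(7) = 5.
  α_2 = 6: Horner steps 9 → 9, so m(6) = 9.
  α_3 = 1: Horner steps 9 → 3, so m(1) = 3.
  α_4 = 2: Horner steps 9 → 12, so m(2) = 12.
  α_5 = 8: Horner steps 9 → 1, so m(8) = 1.
Codeword c = [5, 9, 3, 12, 1] ∈ F_13^5.


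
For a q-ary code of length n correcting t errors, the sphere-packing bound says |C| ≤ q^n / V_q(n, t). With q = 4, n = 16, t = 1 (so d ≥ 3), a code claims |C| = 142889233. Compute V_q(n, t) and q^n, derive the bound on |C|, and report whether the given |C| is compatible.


V_q(n, t) = 49, q^n = 4294967296, Hamming bound = 87652393, |C| = 142889233 > bound (violated).

Step 1: Compute V_q(n, t) = Σ_{j=0}^1 C(n, j) (q−1)^j.
  j = 0: C(16,0)·(3)^0 = 1·1 = 1.
  j = 1: C(16,1)·(3)^1 = 16·3 = 48.
  V_q(n, t) = 1 + 48 = 49.
Step 2: q^n = 4^16 = 4294967296.
Step 3: Hamming bound ⌊q^n / V_q(n,t)⌋ = ⌊4294967296/49⌋ = 87652393.
Step 4: Compare |C| = 142889233 to 87652393: violated.
The claimed |C| lies above the Hamming bound, so no 4-ary code of length 16 with d ≥ 3 can have 142889233 codewords.


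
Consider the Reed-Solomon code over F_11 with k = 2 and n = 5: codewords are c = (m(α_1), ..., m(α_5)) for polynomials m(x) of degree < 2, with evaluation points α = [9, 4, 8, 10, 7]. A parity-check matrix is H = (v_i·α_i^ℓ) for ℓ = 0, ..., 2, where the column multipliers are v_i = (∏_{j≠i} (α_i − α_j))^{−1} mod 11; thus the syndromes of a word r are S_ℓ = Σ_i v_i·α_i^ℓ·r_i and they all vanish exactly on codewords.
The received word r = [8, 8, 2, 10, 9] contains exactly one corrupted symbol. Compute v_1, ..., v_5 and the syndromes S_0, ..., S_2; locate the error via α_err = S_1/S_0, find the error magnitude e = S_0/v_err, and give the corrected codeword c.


S = (2, 7, 8), error at position 1, error magnitude e = 2, c = [6, 8, 2, 10, 9].

Step 1: column multipliers v_i = (∏_{j≠i}(α_i − α_j))^{−1} mod 11.
  i = 1 (α = 9): (9−4)(9−8)(9−10)(9−7) = 5·1·(−1)·2 = −10 ≡ 1, so v_1 = 1^{−1} = 1 (mod 11).
  i = 2 (α = 4): (4−9)(4−8)(4−10)(4−7) = (−5)·(−4)·(−6)·(−3) = 360 ≡ 8, so v_2 = 8^{−1} = 7 (mod 11).
  i = 3 (α = 8): (8−9)(8−4)(8−10)(8−7) = (−1)·4·(−2)·1 = 8 ≡ 8, so v_3 = 8^{−1} = 7 (mod 11).
  i = 4 (α = 10): (10−9)(10−4)(10−8)(10−7) = 1·6·2·3 = 36 ≡ 3, so v_4 = 3^{−1} = 4 (mod 11).
  i = 5 (α = 7): (7−9)(7−4)(7−8)(7−10) = (−2)·3·(−1)·(−3) = −18 ≡ 4, so v_5 = 4^{−1} = 3 (mod 11).
  v = [1, 7, 7, 4, 3].
Step 2: syndromes of r = [8, 8, 2, 10, 9] (all sums mod 11).
  S_0 = Σ v_i r_i = 1·8 + 7·8 + 7·2 + 4·10 + 3·9 = 145 ≡ 2.
  S_1 = Σ v_i α_i r_i = 1·9·8 + 7·4·8 + 7·8·2 + 4·10·10 + 3·7·9 = 997 ≡ 7.
  α_i^2 mod 11 = [4, 5, 9, 1, 5].
  S_2 = Σ v_i α_i^2 r_i = 1·4·8 + 7·5·8 + 7·9·2 + 4·1·10 + 3·5·9 = 613 ≡ 8.
  S = (2, 7, 8) ≠ 0, so r is not a codeword (an error is present).
Step 3: locate the error. For a single error e at position i, S_ℓ = v_i·e·α_i^ℓ, so α_err = S_1/S_0.
  S_0^{−1} = 2^{−1} = 6 (mod 11), so α_err = 7·6 = 42 ≡ 9 = α_1. Error position i = 1.
  Consistency check: S_2/S_1 = 8·8 = 64 ≡ 9 = α_err ✓ (single-error assumption holds).
Step 4: error magnitude e = S_0/v_1 = S_0·∏_{j≠1}(α_1 − α_j) = 2·1 = 2 ≡ 2 (mod 11).
Step 5: correct position 1: c_1 = r_1 − e = 8 − 2 ≡ 6 (mod 11). Hence c = [6, 8, 2, 10, 9].
  Check: interpolating c through the α_i gives m(x) = 3 + 4·x (degree < 2) with m(α_i) = c_i for every i, so c is indeed a codeword.


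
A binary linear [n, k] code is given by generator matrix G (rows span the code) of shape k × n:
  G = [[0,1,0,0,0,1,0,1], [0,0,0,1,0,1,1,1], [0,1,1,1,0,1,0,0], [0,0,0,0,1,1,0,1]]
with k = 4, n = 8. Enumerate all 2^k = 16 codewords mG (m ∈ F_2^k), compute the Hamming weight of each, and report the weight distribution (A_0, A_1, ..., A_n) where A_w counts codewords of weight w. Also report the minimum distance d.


Weight distribution: A_0 = 1, A_2 = 1, A_3 = 6, A_4 = 5, A_5 = 2, A_6 = 1. Minimum distance d = 2.

Enumerate all 2^4 = 16 messages m ∈ F_2^4.
For each, compute codeword c = mG in F_2^8, then tally its weight.
  m = 0000 → c = 00000000, weight = 0.
  m = 1000 → c = 01000101, weight = 3.
  m = 0100 → c = 00010111, weight = 4.
  m = 1100 → c = 01010010, weight = 3.
  m = 0010 → c = 01110100, weight = 4.
  m = 1010 → c = 00110001, weight = 3.
  m = 0110 → c = 01100011, weight = 4.
  m = 1110 → c = 00100110, weight = 3.
  m = 0001 → c = 00001101, weight = 3.
  m = 1001 → c = 01001000, weight = 2.
  m = 0101 → c = 00011010, weight = 3.
  m = 1101 → c = 01011111, weight = 6.
  m = 0011 → c = 01111001, weight = 5.
  m = 1011 → c = 00111100, weight = 4.
  m = 0111 → c = 01101110, weight = 5.
  m = 1111 → c = 00101011, weight = 4.
Tally weights:
  weight 0: 1 codewords.
  weight 2: 1 codewords.
  weight 3: 6 codewords.
  weight 4: 5 codewords.
  weight 5: 2 codewords.
  weight 6: 1 codewords.
Minimum distance d = smallest w > 0 with A_w > 0 = 2.
Sanity: Σ A_w = 16 = 2^4 = 16 ✓.


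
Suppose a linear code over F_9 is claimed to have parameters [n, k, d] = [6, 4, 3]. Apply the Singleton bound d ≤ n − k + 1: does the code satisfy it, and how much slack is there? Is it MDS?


Singleton RHS = n − k + 1 = 3, slack = 0, bound satisfied, MDS.

Singleton bound: d ≤ n − k + 1.
Here n = 6, k = 4, so n − k + 1 = 3.
Given d = 3, check d ≤ 3: YES.
Slack = (n − k + 1) − d = 0.
The code is MDS (slack = 0).
Description: the claimed parameters are [6, 4, 3]_9; such a code would be MDS (meets Singleton bound).


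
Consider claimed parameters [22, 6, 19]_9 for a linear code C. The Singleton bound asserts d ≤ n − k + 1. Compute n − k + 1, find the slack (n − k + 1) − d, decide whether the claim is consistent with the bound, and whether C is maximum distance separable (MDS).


Singleton RHS = n − k + 1 = 17, slack = -2, bound violated (no such code; not MDS).

Singleton bound: d ≤ n − k + 1.
Here n = 22, k = 6, so n − k + 1 = 17.
Given d = 19, check d ≤ 17: NO.
Slack = (n − k + 1) − d = -2.
The slack is negative: d = 19 exceeds n − k + 1 = 17 by 2, so the Singleton bound is violated and no linear [22, 6, 19]_9 code can exist. In particular it is not MDS (MDS requires d = n − k + 1 exactly).
Description: the claimed parameters are [22, 6, 19]_9; such a code would be impossible (violates the Singleton bound).


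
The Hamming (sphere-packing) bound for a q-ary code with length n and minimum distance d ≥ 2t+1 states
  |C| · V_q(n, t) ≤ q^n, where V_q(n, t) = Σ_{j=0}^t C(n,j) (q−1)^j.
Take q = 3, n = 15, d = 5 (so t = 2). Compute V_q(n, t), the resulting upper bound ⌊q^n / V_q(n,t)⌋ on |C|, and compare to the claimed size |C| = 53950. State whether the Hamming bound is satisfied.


V_q(n, t) = 451, q^n = 14348907, Hamming bound = 31815, |C| = 53950 > bound (violated).

Step 1: Compute V_q(n, t) = Σ_{j=0}^2 C(n, j) (q−1)^j.
  j = 0: C(15,0)·(2)^0 = 1·1 = 1.
  j = 1: C(15,1)·(2)^1 = 15·2 = 30.
  j = 2: C(15,2)·(2)^2 = 105·4 = 420.
  V_q(n, t) = 1 + 30 + 420 = 451.
Step 2: q^n = 3^15 = 14348907.
Step 3: Hamming bound ⌊q^n / V_q(n,t)⌋ = ⌊14348907/451⌋ = 31815.
Step 4: Compare |C| = 53950 to 31815: violated.
The claimed |C| lies above the Hamming bound, so no 3-ary code of length 15 with d ≥ 5 can have 53950 codewords.


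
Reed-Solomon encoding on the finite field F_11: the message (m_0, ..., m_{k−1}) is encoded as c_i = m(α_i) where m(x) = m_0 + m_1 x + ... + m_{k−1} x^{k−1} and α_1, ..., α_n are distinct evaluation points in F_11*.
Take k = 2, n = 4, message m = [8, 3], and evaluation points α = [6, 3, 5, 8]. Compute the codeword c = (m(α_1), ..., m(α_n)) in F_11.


c = [4, 6, 1, 10]

Message polynomial: m(x) = 8 + 3·x (mod 11).
For each evaluation point α_i, compute m(α_i) mod 11:
  α_1 = 6: Horner steps 3 → 4, so m(6) = 4.
  α_2 = 3: Horner steps 3 → 6, so m(3) = 6.
  α_3 = 5: Horner steps 3 → 1, so m(5) = 1.
  α_4 = 8: Horner steps 3 → 10, so m(8) = 10.
Codeword c = [4, 6, 1, 10] ∈ F_11^4.


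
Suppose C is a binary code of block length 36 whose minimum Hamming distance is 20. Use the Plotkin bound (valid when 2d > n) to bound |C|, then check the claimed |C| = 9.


Plotkin bound M ≤ 10; given |C| = 9 ≤ bound (satisfied).

Check applicability: 2d = 40, n = 36.
2d − n = 4 > 0, so Plotkin applies.
Compute d/(2d−n) = 20/4 ≈ 5.0000.
⌊d/(2d−n)⌋ = 5.
Plotkin bound: M ≤ 2·5 = 10.
Given |C| = 9, check: satisfied.
This |C| is below the Plotkin bound.


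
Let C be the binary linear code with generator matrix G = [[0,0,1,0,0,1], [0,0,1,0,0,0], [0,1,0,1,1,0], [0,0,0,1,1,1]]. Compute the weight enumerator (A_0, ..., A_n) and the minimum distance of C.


Weight distribution: A_0 = 1, A_1 = 3, A_2 = 4, A_3 = 4, A_4 = 3, A_5 = 1. Minimum distance d = 1.

Enumerate all 2^4 = 16 messages m ∈ F_2^4.
For each, compute codeword c = mG in F_2^6, then tally its weight.
  m = 0000 → c = 000000, weight = 0.
  m = 1000 → c = 001001, weight = 2.
  m = 0100 → c = 001000, weight = 1.
  m = 1100 → c = 000001, weight = 1.
  m = 0010 → c = 010110, weight = 3.
  m = 1010 → c = 011111, weight = 5.
  m = 0110 → c = 011110, weight = 4.
  m = 1110 → c = 010111, weight = 4.
  m = 0001 → c = 000111, weight = 3.
  m = 1001 → c = 001110, weight = 3.
  m = 0101 → c = 001111, weight = 4.
  m = 1101 → c = 000110, weight = 2.
  m = 0011 → c = 010001, weight = 2.
  m = 1011 → c = 011000, weight = 2.
  m = 0111 → c = 011001, weight = 3.
  m = 1111 → c = 010000, weight = 1.
Tally weights:
  weight 0: 1 codewords.
  weight 1: 3 codewords.
  weight 2: 4 codewords.
  weight 3: 4 codewords.
  weight 4: 3 codewords.
  weight 5: 1 codewords.
Minimum distance d = smallest w > 0 with A_w > 0 = 1.
Sanity: Σ A_w = 16 = 2^4 = 16 ✓.


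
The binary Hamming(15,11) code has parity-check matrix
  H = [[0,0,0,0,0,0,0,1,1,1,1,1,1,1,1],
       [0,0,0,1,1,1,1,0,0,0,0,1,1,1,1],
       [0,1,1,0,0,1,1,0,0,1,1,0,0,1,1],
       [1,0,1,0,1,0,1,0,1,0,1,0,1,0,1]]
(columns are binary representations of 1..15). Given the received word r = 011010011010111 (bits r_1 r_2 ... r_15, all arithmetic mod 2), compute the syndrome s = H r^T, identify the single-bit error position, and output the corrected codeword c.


s = (0, 0, 1, 0)^T, error position = 2, corrected codeword c = 001010011010111

Compute s = H r^T mod 2 one row at a time:
  s_1 = 1 + 1 + 0 + 1 + 0 + 1 + 1 + 1 = 6 ≡ 0 (mod 2).
  s_2 = 0 + 1 + 0 + 0 + 0 + 1 + 1 + 1 = 4 ≡ 0 (mod 2).
  s_3 = 1 + 1 + 0 + 0 + 0 + 1 + 1 + 1 = 5 ≡ 1 (mod 2).
  s_4 = 0 + 1 + 1 + 0 + 1 + 1 + 1 + 1 = 6 ≡ 0 (mod 2).
s = (0, 0, 1, 0)^T — this equals column 2 of H (binary 0010), so error is at position 2.
Correct: flip bit 2 of r = 011010011010111 to get c = 001010011010111.


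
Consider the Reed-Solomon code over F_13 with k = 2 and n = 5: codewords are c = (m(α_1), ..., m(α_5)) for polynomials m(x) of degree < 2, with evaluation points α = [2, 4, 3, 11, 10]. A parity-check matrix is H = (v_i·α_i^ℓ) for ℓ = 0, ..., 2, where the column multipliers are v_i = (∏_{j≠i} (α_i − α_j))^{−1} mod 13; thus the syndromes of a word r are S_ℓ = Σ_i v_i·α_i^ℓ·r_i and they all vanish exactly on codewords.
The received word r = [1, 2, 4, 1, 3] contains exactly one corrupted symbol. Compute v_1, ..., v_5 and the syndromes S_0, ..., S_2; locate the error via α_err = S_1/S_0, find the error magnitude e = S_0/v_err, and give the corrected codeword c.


S = (8, 3, 6), error at position 1, error magnitude e = 8, c = [6, 2, 4, 1, 3].

Step 1: column multipliers v_i = (∏_{j≠i}(α_i − α_j))^{−1} mod 13.
  i = 1 (α = 2): (2−4)(2−3)(2−11)(2−10) = (−2)·(−1)·(−9)·(−8) = 144 ≡ 1, so v_1 = 1^{−1} = 1 (mod 13).
  i = 2 (α = 4): (4−2)(4−3)(4−11)(4−10) = 2·1·(−7)·(−6) = 84 ≡ 6, so v_2 = 6^{−1} = 11 (mod 13).
  i = 3 (α = 3): (3−2)(3−4)(3−11)(3−10) = 1·(−1)·(−8)·(−7) = −56 ≡ 9, so v_3 = 9^{−1} = 3 (mod 13).
  i = 4 (α = 11): (11−2)(11−4)(11−3)(11−10) = 9·7·8·1 = 504 ≡ 10, so v_4 = 10^{−1} = 4 (mod 13).
  i = 5 (α = 10): (10−2)(10−4)(10−3)(10−11) = 8·6·7·(−1) = −336 ≡ 2, so v_5 = 2^{−1} = 7 (mod 13).
  v = [1, 11, 3, 4, 7].
Step 2: syndromes of r = [1, 2, 4, 1, 3] (all sums mod 13).
  S_0 = Σ v_i r_i = 1·1 + 11·2 + 3·4 + 4·1 + 7·3 = 60 ≡ 8.
  S_1 = Σ v_i α_i r_i = 1·2·1 + 11·4·2 + 3·3·4 + 4·11·1 + 7·10·3 = 380 ≡ 3.
  α_i^2 mod 13 = [4, 3, 9, 4, 9].
  S_2 = Σ v_i α_i^2 r_i = 1·4·1 + 11·3·2 + 3·9·4 + 4·4·1 + 7·9·3 = 383 ≡ 6.
  S = (8, 3, 6) ≠ 0, so r is not a codeword (an error is present).
Step 3: locate the error. For a single error e at position i, S_ℓ = v_i·e·α_i^ℓ, so α_err = S_1/S_0.
  S_0^{−1} = 8^{−1} = 5 (mod 13), so α_err = 3·5 = 15 ≡ 2 = α_1. Error position i = 1.
  Consistency check: S_2/S_1 = 6·9 = 54 ≡ 2 = α_err ✓ (single-error assumption holds).
Step 4: error magnitude e = S_0/v_1 = S_0·∏_{j≠1}(α_1 − α_j) = 8·1 = 8 ≡ 8 (mod 13).
Step 5: correct position 1: c_1 = r_1 − e = 1 − 8 ≡ 6 (mod 13). Hence c = [6, 2, 4, 1, 3].
  Check: interpolating c through the α_i gives m(x) = 10 + 11·x (degree < 2) with m(α_i) = c_i for every i, so c is indeed a codeword.


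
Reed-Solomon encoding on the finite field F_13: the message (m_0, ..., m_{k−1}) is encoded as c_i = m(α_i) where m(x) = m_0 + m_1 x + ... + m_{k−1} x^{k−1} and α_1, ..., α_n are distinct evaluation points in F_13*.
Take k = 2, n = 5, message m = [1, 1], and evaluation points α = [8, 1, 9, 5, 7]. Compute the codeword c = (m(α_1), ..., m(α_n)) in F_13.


c = [9, 2, 10, 6, 8]

Message polynomial: m(x) = 1 + 1·x (mod 13).
For each evaluation point α_i, compute m(α_i) mod 13:
  α_1 = 8: Horner steps 1 → 9, so m(8) = 9.
  α_2 = 1: Horner steps 1 → 2, so m(1) = 2.
  α_3 = 9: Horner steps 1 → 10, so m(9) = 10.
  α_4 = 5: Horner steps 1 → 6, so m(5) = 6.
  α_5 = 7: Horner steps 1 → 8, so m(7) = 8.
Codeword c = [9, 2, 10, 6, 8] ∈ F_13^5.


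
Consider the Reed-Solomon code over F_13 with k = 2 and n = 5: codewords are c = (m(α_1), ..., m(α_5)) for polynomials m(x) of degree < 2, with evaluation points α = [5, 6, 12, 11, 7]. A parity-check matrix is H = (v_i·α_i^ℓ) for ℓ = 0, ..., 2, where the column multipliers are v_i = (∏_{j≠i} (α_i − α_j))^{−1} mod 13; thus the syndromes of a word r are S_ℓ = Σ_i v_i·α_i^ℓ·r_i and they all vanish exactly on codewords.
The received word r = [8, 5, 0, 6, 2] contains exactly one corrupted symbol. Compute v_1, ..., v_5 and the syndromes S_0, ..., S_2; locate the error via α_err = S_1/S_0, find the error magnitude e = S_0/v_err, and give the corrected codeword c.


S = (12, 2, 9), error at position 4, error magnitude e = 3, c = [8, 5, 0, 3, 2].

Step 1: column multipliers v_i = (∏_{j≠i}(α_i − α_j))^{−1} mod 13.
  i = 1 (α = 5): (5−6)(5−12)(5−11)(5−7) = (−1)·(−7)·(−6)·(−2) = 84 ≡ 6, so v_1 = 6^{−1} = 11 (mod 13).
  i = 2 (α = 6): (6−5)(6−12)(6−11)(6−7) = 1·(−6)·(−5)·(−1) = −30 ≡ 9, so v_2 = 9^{−1} = 3 (mod 13).
  i = 3 (α = 12): (12−5)(12−6)(12−11)(12−7) = 7·6·1·5 = 210 ≡ 2, so v_3 = 2^{−1} = 7 (mod 13).
  i = 4 (α = 11): (11−5)(11−6)(11−12)(11−7) = 6·5·(−1)·4 = −120 ≡ 10, so v_4 = 10^{−1} = 4 (mod 13).
  i = 5 (α = 7): (7−5)(7−6)(7−12)(7−11) = 2·1·(−5)·(−4) = 40 ≡ 1, so v_5 = 1^{−1} = 1 (mod 13).
  v = [11, 3, 7, 4, 1].
Step 2: syndromes of r = [8, 5, 0, 6, 2] (all sums mod 13).
  S_0 = Σ v_i r_i = 11·8 + 3·5 + 7·0 + 4·6 + 1·2 = 129 ≡ 12.
  S_1 = Σ v_i α_i r_i = 11·5·8 + 3·6·5 + 7·12·0 + 4·11·6 + 1·7·2 = 808 ≡ 2.
  α_i^2 mod 13 = [12, 10, 1, 4, 10].
  S_2 = Σ v_i α_i^2 r_i = 11·12·8 + 3·10·5 + 7·1·0 + 4·4·6 + 1·10·2 = 1322 ≡ 9.
  S = (12, 2, 9) ≠ 0, so r is not a codeword (an error is present).
Step 3: locate the error. For a single error e at position i, S_ℓ = v_i·e·α_i^ℓ, so α_err = S_1/S_0.
  S_0^{−1} = 12^{−1} = 12 (mod 13), so α_err = 2·12 = 24 ≡ 11 = α_4. Error position i = 4.
  Consistency check: S_2/S_1 = 9·7 = 63 ≡ 11 = α_err ✓ (single-error assumption holds).
Step 4: error magnitude e = S_0/v_4 = S_0·∏_{j≠4}(α_4 − α_j) = 12·10 = 120 ≡ 3 (mod 13).
Step 5: correct position 4: c_4 = r_4 − e = 6 − 3 ≡ 3 (mod 13). Hence c = [8, 5, 0, 3, 2].
  Check: interpolating c through the α_i gives m(x) = 10 + 10·x (degree < 2) with m(α_i) = c_i for every i, so c is indeed a codeword.


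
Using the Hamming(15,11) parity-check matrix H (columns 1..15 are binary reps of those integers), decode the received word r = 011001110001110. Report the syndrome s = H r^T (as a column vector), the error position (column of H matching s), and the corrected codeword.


s = (0, 1, 1, 1)^T, error position = 7, corrected codeword c = 011001010001110

Compute s = H r^T mod 2 one row at a time:
  s_1 = 1 + 0 + 0 + 0 + 1 + 1 + 1 + 0 = 4 ≡ 0 (mod 2).
  s_2 = 0 + 0 + 1 + 1 + 1 + 1 + 1 + 0 = 5 ≡ 1 (mod 2).
  s_3 = 1 + 1 + 1 + 1 + 0 + 0 + 1 + 0 = 5 ≡ 1 (mod 2).
  s_4 = 0 + 1 + 0 + 1 + 0 + 0 + 1 + 0 = 3 ≡ 1 (mod 2).
s = (0, 1, 1, 1)^T — this equals column 7 of H (binary 0111), so error is at position 7.
Correct: flip bit 7 of r = 011001110001110 to get c = 011001010001110.


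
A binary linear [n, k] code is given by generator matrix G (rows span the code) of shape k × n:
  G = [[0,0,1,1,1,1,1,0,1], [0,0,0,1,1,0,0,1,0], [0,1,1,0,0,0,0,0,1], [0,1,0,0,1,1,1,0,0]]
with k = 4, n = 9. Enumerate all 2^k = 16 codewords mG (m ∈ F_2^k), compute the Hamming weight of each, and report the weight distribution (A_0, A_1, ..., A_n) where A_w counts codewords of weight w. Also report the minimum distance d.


Weight distribution: A_0 = 1, A_1 = 1, A_2 = 1, A_3 = 2, A_4 = 3, A_5 = 5, A_6 = 3. Minimum distance d = 1.

Enumerate all 2^4 = 16 messages m ∈ F_2^4.
For each, compute codeword c = mG in F_2^9, then tally its weight.
  m = 0000 → c = 000000000, weight = 0.
  m = 1000 → c = 001111101, weight = 6.
  m = 0100 → c = 000110010, weight = 3.
  m = 1100 → c = 001001111, weight = 5.
  m = 0010 → c = 011000001, weight = 3.
  m = 1010 → c = 010111100, weight = 5.
  m = 0110 → c = 011110011, weight = 6.
  m = 1110 → c = 010001110, weight = 4.
  m = 0001 → c = 010011100, weight = 4.
  m = 1001 → c = 011100001, weight = 4.
  m = 0101 → c = 010101110, weight = 5.
  m = 1101 → c = 011010011, weight = 5.
  m = 0011 → c = 001011101, weight = 5.
  m = 1011 → c = 000100000, weight = 1.
  m = 0111 → c = 001101111, weight = 6.
  m = 1111 → c = 000010010, weight = 2.
Tally weights:
  weight 0: 1 codewords.
  weight 1: 1 codewords.
  weight 2: 1 codewords.
  weight 3: 2 codewords.
  weight 4: 3 codewords.
  weight 5: 5 codewords.
  weight 6: 3 codewords.
Minimum distance d = smallest w > 0 with A_w > 0 = 1.
Sanity: Σ A_w = 16 = 2^4 = 16 ✓.
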